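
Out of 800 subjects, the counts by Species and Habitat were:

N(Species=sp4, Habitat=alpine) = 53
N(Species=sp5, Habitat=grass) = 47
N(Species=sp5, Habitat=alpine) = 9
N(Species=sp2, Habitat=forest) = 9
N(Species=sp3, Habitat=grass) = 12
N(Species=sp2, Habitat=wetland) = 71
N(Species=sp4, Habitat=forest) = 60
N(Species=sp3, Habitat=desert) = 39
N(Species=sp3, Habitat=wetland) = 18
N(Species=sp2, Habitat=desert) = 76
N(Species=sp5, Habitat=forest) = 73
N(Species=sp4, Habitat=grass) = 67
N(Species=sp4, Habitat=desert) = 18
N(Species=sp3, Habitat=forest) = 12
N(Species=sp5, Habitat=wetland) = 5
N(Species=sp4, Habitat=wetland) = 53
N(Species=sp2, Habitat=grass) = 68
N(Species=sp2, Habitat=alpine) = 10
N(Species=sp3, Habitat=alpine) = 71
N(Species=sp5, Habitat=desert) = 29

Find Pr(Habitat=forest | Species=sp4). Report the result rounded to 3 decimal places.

0.239

Total with Species=sp4: 60 + 67 + 53 + 18 + 53 = 251.
P(Habitat=forest | Species=sp4) = 60/251 = 0.239.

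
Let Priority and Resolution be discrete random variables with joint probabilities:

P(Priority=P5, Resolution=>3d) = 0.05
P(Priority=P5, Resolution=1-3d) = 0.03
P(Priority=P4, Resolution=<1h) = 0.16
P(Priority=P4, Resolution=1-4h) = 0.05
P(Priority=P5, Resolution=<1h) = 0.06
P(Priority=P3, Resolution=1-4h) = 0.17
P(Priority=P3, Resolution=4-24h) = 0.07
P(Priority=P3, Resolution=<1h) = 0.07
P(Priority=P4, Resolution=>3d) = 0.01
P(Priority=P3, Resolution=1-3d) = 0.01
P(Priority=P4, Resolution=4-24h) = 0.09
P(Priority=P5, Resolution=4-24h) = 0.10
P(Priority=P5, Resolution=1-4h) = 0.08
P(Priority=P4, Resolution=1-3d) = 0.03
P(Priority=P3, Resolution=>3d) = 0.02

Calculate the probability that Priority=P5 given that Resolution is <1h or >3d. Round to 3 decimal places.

P(Resolution=<1h) = 0.07 + 0.16 + 0.06 = 0.29.
P(Resolution=>3d) = 0.02 + 0.01 + 0.05 = 0.08.
P(Resolution ∈ {<1h, >3d}) = 0.29 + 0.08 = 0.37; P(Priority=P5, Resolution ∈ {<1h, >3d}) = 0.06 + 0.05 = 0.11.
P(Priority=P5 | Resolution ∈ {<1h, >3d}) = 0.11/0.37 = 0.297.

0.297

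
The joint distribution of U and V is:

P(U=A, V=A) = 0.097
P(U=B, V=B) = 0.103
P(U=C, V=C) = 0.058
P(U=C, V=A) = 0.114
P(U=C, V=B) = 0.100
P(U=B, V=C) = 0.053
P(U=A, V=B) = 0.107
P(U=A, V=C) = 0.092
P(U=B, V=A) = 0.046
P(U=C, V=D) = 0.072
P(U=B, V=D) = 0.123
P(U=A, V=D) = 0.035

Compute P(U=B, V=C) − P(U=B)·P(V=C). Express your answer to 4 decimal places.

P(U=B) = 0.046 + 0.103 + 0.053 + 0.123 = 0.325.
P(V=C) = 0.092 + 0.053 + 0.058 = 0.203.
P(U=B, V=C) − P(U=B)P(V=C) = 0.053 − 0.325×0.203 = -0.0130.

-0.0130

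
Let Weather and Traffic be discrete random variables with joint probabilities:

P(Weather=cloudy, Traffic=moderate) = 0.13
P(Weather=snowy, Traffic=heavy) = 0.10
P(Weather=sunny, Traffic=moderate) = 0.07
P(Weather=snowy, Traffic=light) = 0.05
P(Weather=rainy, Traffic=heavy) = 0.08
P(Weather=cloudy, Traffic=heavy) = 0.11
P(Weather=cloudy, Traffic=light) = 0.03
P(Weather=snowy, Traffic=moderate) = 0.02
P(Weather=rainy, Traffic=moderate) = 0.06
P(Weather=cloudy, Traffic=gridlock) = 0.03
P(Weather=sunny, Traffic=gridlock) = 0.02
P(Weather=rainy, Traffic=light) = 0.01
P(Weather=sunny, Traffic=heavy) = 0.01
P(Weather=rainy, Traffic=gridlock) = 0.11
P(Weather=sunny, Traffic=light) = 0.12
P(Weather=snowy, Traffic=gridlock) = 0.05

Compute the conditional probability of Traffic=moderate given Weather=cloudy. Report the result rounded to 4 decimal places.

0.4333

P(Weather=cloudy) = 0.03 + 0.13 + 0.11 + 0.03 = 0.30.
P(Traffic=moderate | Weather=cloudy) = 0.13/0.30 = 0.4333.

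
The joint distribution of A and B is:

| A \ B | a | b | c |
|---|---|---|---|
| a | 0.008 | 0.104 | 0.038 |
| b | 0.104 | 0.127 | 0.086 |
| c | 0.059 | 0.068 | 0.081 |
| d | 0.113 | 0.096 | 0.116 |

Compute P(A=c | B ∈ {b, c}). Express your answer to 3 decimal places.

P(B=b) = 0.104 + 0.127 + 0.068 + 0.096 = 0.395.
P(B=c) = 0.038 + 0.086 + 0.081 + 0.116 = 0.321.
P(B ∈ {b, c}) = 0.395 + 0.321 = 0.716; P(A=c, B ∈ {b, c}) = 0.068 + 0.081 = 0.149.
P(A=c | B ∈ {b, c}) = 0.149/0.716 = 0.208.

0.208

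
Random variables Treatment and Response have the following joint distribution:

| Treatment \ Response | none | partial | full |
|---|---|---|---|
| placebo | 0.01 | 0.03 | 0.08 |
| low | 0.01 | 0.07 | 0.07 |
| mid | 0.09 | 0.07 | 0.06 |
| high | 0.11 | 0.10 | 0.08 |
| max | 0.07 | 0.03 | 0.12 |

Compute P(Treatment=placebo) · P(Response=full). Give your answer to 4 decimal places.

0.0492

P(Treatment=placebo) = 0.01 + 0.03 + 0.08 = 0.12.
P(Response=full) = 0.08 + 0.07 + 0.06 + 0.08 + 0.12 = 0.41.
Product: 0.12 × 0.41 = 0.0492.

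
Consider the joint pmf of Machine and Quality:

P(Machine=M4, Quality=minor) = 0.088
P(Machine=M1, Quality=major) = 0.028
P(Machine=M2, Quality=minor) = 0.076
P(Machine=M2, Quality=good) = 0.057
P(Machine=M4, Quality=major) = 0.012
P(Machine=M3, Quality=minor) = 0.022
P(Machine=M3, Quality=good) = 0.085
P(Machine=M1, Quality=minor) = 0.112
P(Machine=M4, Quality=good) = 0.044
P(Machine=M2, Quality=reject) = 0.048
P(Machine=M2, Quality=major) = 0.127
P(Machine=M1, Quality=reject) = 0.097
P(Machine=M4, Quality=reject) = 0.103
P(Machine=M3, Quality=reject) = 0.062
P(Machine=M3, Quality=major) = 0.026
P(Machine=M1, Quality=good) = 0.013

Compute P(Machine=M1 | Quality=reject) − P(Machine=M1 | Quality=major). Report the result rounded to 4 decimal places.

0.1678

P(Quality=reject) = 0.097 + 0.048 + 0.062 + 0.103 = 0.310; P(Machine=M1 | Quality=reject) = 0.097/0.310 = 0.31290.
P(Quality=major) = 0.028 + 0.127 + 0.026 + 0.012 = 0.193; P(Machine=M1 | Quality=major) = 0.028/0.193 = 0.14508.
Difference = 0.1678.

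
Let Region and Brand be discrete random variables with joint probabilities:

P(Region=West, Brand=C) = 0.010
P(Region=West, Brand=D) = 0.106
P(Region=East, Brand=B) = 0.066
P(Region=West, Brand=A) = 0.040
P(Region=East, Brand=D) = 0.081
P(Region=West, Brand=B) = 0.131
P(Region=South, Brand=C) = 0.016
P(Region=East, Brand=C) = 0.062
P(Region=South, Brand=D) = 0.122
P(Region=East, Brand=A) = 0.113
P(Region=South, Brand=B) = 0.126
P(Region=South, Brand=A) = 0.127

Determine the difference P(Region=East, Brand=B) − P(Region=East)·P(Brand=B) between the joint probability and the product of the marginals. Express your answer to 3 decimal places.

-0.038

P(Region=East) = 0.113 + 0.066 + 0.062 + 0.081 = 0.322.
P(Brand=B) = 0.126 + 0.066 + 0.131 = 0.323.
P(Region=East, Brand=B) − P(Region=East)P(Brand=B) = 0.066 − 0.322×0.323 = -0.038.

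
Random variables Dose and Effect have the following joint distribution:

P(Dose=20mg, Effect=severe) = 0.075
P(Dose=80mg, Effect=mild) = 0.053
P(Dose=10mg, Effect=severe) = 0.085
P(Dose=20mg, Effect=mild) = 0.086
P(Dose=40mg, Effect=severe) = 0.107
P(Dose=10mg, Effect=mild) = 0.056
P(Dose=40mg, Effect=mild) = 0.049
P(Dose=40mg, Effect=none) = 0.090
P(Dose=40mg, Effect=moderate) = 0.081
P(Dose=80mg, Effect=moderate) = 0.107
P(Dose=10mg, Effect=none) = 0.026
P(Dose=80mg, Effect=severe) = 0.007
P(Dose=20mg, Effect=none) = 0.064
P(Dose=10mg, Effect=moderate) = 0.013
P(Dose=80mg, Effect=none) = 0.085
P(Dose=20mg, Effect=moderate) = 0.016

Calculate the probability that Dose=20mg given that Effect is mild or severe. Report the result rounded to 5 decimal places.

0.31081

P(Effect=mild) = 0.056 + 0.086 + 0.049 + 0.053 = 0.244.
P(Effect=severe) = 0.085 + 0.075 + 0.107 + 0.007 = 0.274.
P(Effect ∈ {mild, severe}) = 0.244 + 0.274 = 0.518; P(Dose=20mg, Effect ∈ {mild, severe}) = 0.086 + 0.075 = 0.161.
P(Dose=20mg | Effect ∈ {mild, severe}) = 0.161/0.518 = 0.31081.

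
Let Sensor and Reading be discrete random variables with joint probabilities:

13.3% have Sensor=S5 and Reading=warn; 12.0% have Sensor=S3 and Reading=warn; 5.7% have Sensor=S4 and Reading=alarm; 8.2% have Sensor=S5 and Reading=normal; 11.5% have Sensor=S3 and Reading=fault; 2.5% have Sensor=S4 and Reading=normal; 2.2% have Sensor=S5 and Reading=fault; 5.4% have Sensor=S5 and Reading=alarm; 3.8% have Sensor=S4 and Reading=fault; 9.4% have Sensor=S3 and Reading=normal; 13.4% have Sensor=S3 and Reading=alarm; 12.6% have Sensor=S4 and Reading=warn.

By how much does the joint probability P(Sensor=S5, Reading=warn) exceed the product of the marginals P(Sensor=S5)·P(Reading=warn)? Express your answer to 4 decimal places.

0.0227

P(Sensor=S5) = 0.082 + 0.133 + 0.054 + 0.022 = 0.291.
P(Reading=warn) = 0.120 + 0.126 + 0.133 = 0.379.
P(Sensor=S5, Reading=warn) − P(Sensor=S5)P(Reading=warn) = 0.133 − 0.291×0.379 = 0.0227.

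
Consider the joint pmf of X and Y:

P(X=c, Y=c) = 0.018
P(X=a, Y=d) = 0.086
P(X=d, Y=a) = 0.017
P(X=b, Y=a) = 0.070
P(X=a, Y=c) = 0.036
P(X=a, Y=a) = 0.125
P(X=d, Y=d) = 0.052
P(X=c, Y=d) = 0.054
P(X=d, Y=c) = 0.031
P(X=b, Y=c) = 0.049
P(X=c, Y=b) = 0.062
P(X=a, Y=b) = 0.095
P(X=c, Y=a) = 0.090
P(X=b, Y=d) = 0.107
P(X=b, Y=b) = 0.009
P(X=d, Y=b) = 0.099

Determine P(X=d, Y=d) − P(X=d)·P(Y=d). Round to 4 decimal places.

-0.0075

P(X=d) = 0.017 + 0.099 + 0.031 + 0.052 = 0.199.
P(Y=d) = 0.086 + 0.107 + 0.054 + 0.052 = 0.299.
P(X=d, Y=d) − P(X=d)P(Y=d) = 0.052 − 0.199×0.299 = -0.0075.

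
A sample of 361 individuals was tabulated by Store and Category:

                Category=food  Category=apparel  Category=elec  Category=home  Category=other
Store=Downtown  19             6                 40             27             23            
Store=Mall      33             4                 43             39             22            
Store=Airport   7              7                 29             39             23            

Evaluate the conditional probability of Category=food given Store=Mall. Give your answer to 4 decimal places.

Total with Store=Mall: 33 + 4 + 43 + 39 + 22 = 141.
P(Category=food | Store=Mall) = 33/141 = 0.2340.

0.2340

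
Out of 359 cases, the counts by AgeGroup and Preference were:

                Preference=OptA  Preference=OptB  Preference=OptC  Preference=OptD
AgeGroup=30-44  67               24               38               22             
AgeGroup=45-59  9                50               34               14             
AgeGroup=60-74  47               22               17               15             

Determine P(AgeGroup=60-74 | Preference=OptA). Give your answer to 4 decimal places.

Total with Preference=OptA: 67 + 9 + 47 = 123.
P(AgeGroup=60-74 | Preference=OptA) = 47/123 = 0.3821.

0.3821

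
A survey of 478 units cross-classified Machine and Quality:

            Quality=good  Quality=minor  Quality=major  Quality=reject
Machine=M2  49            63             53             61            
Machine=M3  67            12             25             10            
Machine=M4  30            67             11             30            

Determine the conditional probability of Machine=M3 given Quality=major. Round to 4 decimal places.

0.2809

Total with Quality=major: 53 + 25 + 11 = 89.
P(Machine=M3 | Quality=major) = 25/89 = 0.2809.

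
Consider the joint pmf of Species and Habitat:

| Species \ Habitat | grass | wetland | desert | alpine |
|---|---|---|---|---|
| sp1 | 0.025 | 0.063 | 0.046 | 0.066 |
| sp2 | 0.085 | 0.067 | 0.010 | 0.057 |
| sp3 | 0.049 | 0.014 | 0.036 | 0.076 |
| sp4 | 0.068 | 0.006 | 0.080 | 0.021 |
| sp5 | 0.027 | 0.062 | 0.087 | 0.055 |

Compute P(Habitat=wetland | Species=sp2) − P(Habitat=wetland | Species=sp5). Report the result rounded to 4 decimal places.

0.0375

P(Species=sp2) = 0.085 + 0.067 + 0.010 + 0.057 = 0.219; P(Habitat=wetland | Species=sp2) = 0.067/0.219 = 0.30594.
P(Species=sp5) = 0.027 + 0.062 + 0.087 + 0.055 = 0.231; P(Habitat=wetland | Species=sp5) = 0.062/0.231 = 0.26840.
Difference = 0.0375.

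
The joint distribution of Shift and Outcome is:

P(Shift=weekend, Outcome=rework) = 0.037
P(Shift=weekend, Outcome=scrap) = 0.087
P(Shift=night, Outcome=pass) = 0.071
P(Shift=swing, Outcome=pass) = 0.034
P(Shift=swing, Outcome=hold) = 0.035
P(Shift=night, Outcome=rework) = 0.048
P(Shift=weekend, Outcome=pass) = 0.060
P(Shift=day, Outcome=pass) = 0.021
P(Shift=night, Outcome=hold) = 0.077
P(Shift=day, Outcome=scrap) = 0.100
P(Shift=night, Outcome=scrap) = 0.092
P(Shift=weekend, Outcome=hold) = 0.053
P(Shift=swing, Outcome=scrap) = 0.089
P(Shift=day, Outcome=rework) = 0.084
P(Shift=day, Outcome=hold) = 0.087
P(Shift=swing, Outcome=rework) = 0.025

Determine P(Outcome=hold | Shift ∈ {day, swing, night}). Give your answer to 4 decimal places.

0.2608

P(Shift=day) = 0.021 + 0.084 + 0.100 + 0.087 = 0.292.
P(Shift=swing) = 0.034 + 0.025 + 0.089 + 0.035 = 0.183.
P(Shift=night) = 0.071 + 0.048 + 0.092 + 0.077 = 0.288.
P(Shift ∈ {day, swing, night}) = 0.292 + 0.183 + 0.288 = 0.763; P(Outcome=hold, Shift ∈ {day, swing, night}) = 0.087 + 0.035 + 0.077 = 0.199.
P(Outcome=hold | Shift ∈ {day, swing, night}) = 0.199/0.763 = 0.2608.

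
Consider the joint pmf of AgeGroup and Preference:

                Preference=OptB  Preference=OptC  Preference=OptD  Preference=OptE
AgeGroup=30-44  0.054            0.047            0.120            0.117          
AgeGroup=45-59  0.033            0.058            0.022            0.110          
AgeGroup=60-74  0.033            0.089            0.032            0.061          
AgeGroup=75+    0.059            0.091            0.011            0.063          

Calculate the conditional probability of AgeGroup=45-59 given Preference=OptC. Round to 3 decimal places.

0.204

P(Preference=OptC) = 0.047 + 0.058 + 0.089 + 0.091 = 0.285.
P(AgeGroup=45-59 | Preference=OptC) = 0.058/0.285 = 0.204.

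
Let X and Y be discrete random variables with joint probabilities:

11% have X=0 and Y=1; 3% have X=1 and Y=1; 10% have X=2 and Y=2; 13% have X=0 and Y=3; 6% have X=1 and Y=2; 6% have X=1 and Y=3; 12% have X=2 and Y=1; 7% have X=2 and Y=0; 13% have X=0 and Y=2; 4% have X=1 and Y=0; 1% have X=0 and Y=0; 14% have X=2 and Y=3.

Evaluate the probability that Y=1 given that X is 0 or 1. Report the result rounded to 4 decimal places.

0.2456

P(X=0) = 0.01 + 0.11 + 0.13 + 0.13 = 0.38.
P(X=1) = 0.04 + 0.03 + 0.06 + 0.06 = 0.19.
P(X ∈ {0, 1}) = 0.38 + 0.19 = 0.57; P(Y=1, X ∈ {0, 1}) = 0.11 + 0.03 = 0.14.
P(Y=1 | X ∈ {0, 1}) = 0.14/0.57 = 0.2456.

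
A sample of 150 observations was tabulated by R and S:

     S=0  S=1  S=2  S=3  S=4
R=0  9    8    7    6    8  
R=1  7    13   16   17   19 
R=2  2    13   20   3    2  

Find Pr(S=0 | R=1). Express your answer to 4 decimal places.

Total with R=1: 7 + 13 + 16 + 17 + 19 = 72.
P(S=0 | R=1) = 7/72 = 0.0972.

0.0972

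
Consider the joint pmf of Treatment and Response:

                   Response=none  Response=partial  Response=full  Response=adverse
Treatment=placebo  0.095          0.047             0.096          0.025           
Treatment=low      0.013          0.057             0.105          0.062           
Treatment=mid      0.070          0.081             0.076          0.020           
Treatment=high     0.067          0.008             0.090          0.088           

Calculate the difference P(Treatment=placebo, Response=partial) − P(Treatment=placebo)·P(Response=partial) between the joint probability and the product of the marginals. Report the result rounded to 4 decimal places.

P(Treatment=placebo) = 0.095 + 0.047 + 0.096 + 0.025 = 0.263.
P(Response=partial) = 0.047 + 0.057 + 0.081 + 0.008 = 0.193.
P(Treatment=placebo, Response=partial) − P(Treatment=placebo)P(Response=partial) = 0.047 − 0.263×0.193 = -0.0038.

-0.0038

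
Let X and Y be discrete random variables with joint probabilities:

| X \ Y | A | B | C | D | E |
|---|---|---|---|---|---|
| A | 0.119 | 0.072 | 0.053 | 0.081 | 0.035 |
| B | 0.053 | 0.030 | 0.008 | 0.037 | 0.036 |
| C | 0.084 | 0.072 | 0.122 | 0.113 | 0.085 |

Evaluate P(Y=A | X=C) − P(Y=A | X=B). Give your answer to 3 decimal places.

P(X=C) = 0.084 + 0.072 + 0.122 + 0.113 + 0.085 = 0.476; P(Y=A | X=C) = 0.084/0.476 = 0.1765.
P(X=B) = 0.053 + 0.030 + 0.008 + 0.037 + 0.036 = 0.164; P(Y=A | X=B) = 0.053/0.164 = 0.3232.
Difference = -0.147.

-0.147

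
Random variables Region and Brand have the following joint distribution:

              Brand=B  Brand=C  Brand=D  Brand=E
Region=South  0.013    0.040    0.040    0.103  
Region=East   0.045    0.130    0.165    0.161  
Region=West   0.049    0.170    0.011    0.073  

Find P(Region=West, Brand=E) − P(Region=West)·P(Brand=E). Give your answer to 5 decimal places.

P(Region=West) = 0.049 + 0.170 + 0.011 + 0.073 = 0.303.
P(Brand=E) = 0.103 + 0.161 + 0.073 = 0.337.
P(Region=West, Brand=E) − P(Region=West)P(Brand=E) = 0.073 − 0.303×0.337 = -0.02911.

-0.02911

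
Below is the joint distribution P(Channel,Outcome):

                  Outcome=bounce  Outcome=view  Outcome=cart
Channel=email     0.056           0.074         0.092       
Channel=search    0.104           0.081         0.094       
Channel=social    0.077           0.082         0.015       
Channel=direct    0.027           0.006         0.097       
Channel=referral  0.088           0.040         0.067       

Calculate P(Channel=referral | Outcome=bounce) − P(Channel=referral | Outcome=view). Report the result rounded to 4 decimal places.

0.1087

P(Outcome=bounce) = 0.056 + 0.104 + 0.077 + 0.027 + 0.088 = 0.352; P(Channel=referral | Outcome=bounce) = 0.088/0.352 = 0.25000.
P(Outcome=view) = 0.074 + 0.081 + 0.082 + 0.006 + 0.040 = 0.283; P(Channel=referral | Outcome=view) = 0.040/0.283 = 0.14134.
Difference = 0.1087.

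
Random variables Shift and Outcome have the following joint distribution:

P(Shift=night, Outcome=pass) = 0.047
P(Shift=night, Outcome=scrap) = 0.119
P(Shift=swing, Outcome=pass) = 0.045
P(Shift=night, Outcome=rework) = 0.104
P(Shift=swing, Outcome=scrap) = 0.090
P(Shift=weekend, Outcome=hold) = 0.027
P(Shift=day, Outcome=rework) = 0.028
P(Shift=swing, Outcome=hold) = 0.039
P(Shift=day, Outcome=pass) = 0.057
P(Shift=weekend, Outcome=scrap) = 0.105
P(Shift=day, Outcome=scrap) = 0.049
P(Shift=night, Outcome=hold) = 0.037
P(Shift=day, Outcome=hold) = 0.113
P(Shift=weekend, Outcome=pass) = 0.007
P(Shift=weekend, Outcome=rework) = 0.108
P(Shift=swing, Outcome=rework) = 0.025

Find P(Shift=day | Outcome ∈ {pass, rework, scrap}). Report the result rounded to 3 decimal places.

0.171

P(Outcome=pass) = 0.057 + 0.045 + 0.047 + 0.007 = 0.156.
P(Outcome=rework) = 0.028 + 0.025 + 0.104 + 0.108 = 0.265.
P(Outcome=scrap) = 0.049 + 0.090 + 0.119 + 0.105 = 0.363.
P(Outcome ∈ {pass, rework, scrap}) = 0.156 + 0.265 + 0.363 = 0.784; P(Shift=day, Outcome ∈ {pass, rework, scrap}) = 0.057 + 0.028 + 0.049 = 0.134.
P(Shift=day | Outcome ∈ {pass, rework, scrap}) = 0.134/0.784 = 0.171.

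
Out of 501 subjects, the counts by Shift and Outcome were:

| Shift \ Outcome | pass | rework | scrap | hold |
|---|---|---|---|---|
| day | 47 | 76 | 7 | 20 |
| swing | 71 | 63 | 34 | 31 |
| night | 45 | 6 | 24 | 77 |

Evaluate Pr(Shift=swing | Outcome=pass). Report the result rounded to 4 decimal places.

0.4356

Total with Outcome=pass: 47 + 71 + 45 = 163.
P(Shift=swing | Outcome=pass) = 71/163 = 0.4356.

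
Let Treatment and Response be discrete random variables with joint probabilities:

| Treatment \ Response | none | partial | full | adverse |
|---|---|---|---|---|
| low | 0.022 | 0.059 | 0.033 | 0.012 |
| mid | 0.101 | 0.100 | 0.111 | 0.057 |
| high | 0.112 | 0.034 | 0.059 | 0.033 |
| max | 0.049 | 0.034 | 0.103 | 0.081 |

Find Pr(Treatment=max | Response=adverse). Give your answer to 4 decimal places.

0.4426

P(Response=adverse) = 0.012 + 0.057 + 0.033 + 0.081 = 0.183.
P(Treatment=max | Response=adverse) = 0.081/0.183 = 0.4426.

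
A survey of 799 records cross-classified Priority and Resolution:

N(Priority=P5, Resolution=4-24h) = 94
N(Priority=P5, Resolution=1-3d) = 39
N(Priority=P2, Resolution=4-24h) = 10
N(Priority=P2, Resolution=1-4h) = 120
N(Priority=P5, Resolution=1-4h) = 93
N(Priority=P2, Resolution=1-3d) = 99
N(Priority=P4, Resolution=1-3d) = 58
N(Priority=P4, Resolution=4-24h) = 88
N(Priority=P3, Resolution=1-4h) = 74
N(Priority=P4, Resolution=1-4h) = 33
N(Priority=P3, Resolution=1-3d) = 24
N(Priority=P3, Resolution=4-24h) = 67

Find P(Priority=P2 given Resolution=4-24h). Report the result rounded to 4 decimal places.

0.0386

Total with Resolution=4-24h: 10 + 67 + 88 + 94 = 259.
P(Priority=P2 | Resolution=4-24h) = 10/259 = 0.0386.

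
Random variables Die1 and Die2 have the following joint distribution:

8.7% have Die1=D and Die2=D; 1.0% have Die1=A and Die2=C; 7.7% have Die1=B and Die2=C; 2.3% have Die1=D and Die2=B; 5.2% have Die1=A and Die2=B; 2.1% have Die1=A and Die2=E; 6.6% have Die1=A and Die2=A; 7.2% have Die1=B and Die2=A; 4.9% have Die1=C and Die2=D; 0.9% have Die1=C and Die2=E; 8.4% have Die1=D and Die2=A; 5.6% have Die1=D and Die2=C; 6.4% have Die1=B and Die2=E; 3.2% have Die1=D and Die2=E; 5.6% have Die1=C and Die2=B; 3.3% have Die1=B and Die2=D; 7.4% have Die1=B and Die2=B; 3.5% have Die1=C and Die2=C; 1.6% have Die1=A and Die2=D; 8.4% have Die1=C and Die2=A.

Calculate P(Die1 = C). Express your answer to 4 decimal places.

0.2330

P(Die1=C) = 0.084 + 0.056 + 0.035 + 0.049 + 0.009 = 0.233.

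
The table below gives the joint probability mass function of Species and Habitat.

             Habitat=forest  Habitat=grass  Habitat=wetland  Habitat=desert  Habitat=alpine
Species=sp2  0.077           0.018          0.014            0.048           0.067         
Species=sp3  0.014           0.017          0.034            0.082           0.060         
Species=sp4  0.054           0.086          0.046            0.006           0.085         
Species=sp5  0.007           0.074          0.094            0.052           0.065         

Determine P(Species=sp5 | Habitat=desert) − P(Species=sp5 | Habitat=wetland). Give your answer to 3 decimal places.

P(Habitat=desert) = 0.048 + 0.082 + 0.006 + 0.052 = 0.188; P(Species=sp5 | Habitat=desert) = 0.052/0.188 = 0.2766.
P(Habitat=wetland) = 0.014 + 0.034 + 0.046 + 0.094 = 0.188; P(Species=sp5 | Habitat=wetland) = 0.094/0.188 = 0.5000.
Difference = -0.223.

-0.223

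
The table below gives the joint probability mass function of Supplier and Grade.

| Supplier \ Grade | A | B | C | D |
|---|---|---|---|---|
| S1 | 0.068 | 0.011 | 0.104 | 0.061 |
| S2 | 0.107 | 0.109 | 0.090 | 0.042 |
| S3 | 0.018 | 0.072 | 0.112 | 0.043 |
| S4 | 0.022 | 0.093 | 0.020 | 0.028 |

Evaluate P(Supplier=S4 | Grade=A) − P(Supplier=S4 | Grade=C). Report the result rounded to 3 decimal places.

P(Grade=A) = 0.068 + 0.107 + 0.018 + 0.022 = 0.215; P(Supplier=S4 | Grade=A) = 0.022/0.215 = 0.1023.
P(Grade=C) = 0.104 + 0.090 + 0.112 + 0.020 = 0.326; P(Supplier=S4 | Grade=C) = 0.020/0.326 = 0.0613.
Difference = 0.041.

0.041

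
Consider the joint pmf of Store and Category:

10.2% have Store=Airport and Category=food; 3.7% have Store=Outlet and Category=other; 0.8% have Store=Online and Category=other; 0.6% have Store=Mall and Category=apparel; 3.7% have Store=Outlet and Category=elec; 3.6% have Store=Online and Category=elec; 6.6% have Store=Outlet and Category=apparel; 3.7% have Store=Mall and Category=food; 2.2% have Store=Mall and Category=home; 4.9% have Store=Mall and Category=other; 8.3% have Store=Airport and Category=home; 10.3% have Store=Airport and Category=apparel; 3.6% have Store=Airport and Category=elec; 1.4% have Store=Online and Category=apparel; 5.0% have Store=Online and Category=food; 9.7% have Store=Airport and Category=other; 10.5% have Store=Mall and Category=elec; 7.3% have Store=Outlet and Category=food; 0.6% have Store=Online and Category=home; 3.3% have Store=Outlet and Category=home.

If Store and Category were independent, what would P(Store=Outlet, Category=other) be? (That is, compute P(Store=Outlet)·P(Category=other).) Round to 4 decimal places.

P(Store=Outlet) = 0.073 + 0.066 + 0.037 + 0.033 + 0.037 = 0.246.
P(Category=other) = 0.049 + 0.097 + 0.037 + 0.008 = 0.191.
Product: 0.246 × 0.191 = 0.0470.

0.0470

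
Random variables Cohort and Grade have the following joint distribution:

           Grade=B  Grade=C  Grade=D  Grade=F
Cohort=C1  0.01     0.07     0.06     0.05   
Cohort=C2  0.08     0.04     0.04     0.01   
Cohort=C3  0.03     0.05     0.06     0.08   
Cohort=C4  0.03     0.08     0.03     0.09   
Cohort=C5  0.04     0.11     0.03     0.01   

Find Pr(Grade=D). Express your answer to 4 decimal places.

P(Grade=D) = 0.06 + 0.04 + 0.06 + 0.03 + 0.03 = 0.22.

0.2200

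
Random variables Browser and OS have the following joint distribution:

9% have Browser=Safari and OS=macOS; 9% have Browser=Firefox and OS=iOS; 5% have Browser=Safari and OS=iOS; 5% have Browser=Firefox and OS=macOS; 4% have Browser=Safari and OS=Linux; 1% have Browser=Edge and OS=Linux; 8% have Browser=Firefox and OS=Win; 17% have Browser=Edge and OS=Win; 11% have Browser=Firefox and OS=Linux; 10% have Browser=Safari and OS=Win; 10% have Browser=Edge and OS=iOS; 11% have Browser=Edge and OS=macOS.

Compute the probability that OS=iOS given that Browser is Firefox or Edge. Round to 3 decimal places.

P(Browser=Firefox) = 0.08 + 0.05 + 0.11 + 0.09 = 0.33.
P(Browser=Edge) = 0.17 + 0.11 + 0.01 + 0.10 = 0.39.
P(Browser ∈ {Firefox, Edge}) = 0.33 + 0.39 = 0.72; P(OS=iOS, Browser ∈ {Firefox, Edge}) = 0.09 + 0.10 = 0.19.
P(OS=iOS | Browser ∈ {Firefox, Edge}) = 0.19/0.72 = 0.264.

0.264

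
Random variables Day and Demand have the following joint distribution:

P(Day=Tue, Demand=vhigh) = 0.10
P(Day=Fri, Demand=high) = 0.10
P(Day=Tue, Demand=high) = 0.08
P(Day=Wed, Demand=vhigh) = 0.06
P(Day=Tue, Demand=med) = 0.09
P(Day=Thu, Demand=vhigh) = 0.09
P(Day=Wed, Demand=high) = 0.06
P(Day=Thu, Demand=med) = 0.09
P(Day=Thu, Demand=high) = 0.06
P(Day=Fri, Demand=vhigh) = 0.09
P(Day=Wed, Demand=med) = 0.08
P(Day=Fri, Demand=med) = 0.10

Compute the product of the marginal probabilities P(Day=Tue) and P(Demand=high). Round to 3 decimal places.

0.081

P(Day=Tue) = 0.09 + 0.08 + 0.10 = 0.27.
P(Demand=high) = 0.08 + 0.06 + 0.06 + 0.10 = 0.30.
Product: 0.27 × 0.30 = 0.081.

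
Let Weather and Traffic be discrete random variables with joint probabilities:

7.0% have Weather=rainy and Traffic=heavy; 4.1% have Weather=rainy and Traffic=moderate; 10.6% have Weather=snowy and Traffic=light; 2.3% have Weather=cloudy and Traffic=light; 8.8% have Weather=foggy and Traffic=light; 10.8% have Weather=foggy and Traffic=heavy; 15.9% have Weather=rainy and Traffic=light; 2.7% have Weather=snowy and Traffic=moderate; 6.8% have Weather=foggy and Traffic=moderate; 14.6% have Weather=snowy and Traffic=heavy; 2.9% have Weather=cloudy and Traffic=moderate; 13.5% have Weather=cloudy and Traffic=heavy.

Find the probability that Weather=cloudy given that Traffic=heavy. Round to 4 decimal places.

0.2941

P(Traffic=heavy) = 0.135 + 0.070 + 0.146 + 0.108 = 0.459.
P(Weather=cloudy | Traffic=heavy) = 0.135/0.459 = 0.2941.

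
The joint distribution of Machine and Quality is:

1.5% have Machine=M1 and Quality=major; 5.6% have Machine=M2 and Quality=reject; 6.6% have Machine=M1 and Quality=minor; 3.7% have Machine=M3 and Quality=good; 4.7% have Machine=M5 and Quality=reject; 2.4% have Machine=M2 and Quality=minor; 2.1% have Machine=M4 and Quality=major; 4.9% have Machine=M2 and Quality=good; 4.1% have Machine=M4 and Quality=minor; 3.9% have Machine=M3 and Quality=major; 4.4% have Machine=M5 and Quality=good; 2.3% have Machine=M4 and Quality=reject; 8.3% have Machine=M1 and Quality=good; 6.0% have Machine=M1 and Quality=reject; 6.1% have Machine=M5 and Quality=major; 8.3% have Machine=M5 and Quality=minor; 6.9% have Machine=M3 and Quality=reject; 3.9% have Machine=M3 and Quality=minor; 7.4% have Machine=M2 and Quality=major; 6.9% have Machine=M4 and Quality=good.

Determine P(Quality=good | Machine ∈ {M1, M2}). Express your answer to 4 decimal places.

0.3091

P(Machine=M1) = 0.083 + 0.066 + 0.015 + 0.060 = 0.224.
P(Machine=M2) = 0.049 + 0.024 + 0.074 + 0.056 = 0.203.
P(Machine ∈ {M1, M2}) = 0.224 + 0.203 = 0.427; P(Quality=good, Machine ∈ {M1, M2}) = 0.083 + 0.049 = 0.132.
P(Quality=good | Machine ∈ {M1, M2}) = 0.132/0.427 = 0.3091.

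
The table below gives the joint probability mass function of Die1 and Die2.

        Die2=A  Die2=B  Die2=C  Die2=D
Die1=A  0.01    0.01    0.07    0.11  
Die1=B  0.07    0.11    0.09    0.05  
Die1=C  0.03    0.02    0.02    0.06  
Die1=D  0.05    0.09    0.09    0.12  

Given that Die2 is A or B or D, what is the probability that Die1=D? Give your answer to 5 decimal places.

0.35616

P(Die2=A) = 0.01 + 0.07 + 0.03 + 0.05 = 0.16.
P(Die2=B) = 0.01 + 0.11 + 0.02 + 0.09 = 0.23.
P(Die2=D) = 0.11 + 0.05 + 0.06 + 0.12 = 0.34.
P(Die2 ∈ {A, B, D}) = 0.16 + 0.23 + 0.34 = 0.73; P(Die1=D, Die2 ∈ {A, B, D}) = 0.05 + 0.09 + 0.12 = 0.26.
P(Die1=D | Die2 ∈ {A, B, D}) = 0.26/0.73 = 0.35616.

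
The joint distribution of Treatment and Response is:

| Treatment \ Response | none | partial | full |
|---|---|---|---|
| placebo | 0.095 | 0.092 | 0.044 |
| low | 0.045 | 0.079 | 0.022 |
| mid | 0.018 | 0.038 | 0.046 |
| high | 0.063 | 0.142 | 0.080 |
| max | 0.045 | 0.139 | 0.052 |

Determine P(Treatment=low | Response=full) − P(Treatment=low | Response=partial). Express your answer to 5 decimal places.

-0.07106

P(Response=full) = 0.044 + 0.022 + 0.046 + 0.080 + 0.052 = 0.244; P(Treatment=low | Response=full) = 0.022/0.244 = 0.090164.
P(Response=partial) = 0.092 + 0.079 + 0.038 + 0.142 + 0.139 = 0.490; P(Treatment=low | Response=partial) = 0.079/0.490 = 0.161224.
Difference = -0.07106.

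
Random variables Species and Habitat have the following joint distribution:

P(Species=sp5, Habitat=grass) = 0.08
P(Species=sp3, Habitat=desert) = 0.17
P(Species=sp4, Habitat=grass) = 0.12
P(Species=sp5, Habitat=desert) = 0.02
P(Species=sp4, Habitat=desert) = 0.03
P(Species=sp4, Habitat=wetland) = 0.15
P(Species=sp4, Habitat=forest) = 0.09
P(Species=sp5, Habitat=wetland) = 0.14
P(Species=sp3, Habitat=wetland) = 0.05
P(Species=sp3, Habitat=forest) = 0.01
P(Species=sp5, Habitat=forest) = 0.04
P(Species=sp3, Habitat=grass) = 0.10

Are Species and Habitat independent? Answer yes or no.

no

P(Species=sp3) = 0.33 and P(Habitat=desert) = 0.22, so their product is 0.0726, but P(Species=sp3, Habitat=desert) = 0.17. Since these differ, Species and Habitat are not independent.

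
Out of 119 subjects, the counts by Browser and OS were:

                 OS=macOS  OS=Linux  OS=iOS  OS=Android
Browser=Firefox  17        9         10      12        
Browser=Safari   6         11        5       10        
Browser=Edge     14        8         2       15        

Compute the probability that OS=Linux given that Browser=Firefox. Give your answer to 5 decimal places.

0.18750

Total with Browser=Firefox: 17 + 9 + 10 + 12 = 48.
P(OS=Linux | Browser=Firefox) = 9/48 = 0.18750.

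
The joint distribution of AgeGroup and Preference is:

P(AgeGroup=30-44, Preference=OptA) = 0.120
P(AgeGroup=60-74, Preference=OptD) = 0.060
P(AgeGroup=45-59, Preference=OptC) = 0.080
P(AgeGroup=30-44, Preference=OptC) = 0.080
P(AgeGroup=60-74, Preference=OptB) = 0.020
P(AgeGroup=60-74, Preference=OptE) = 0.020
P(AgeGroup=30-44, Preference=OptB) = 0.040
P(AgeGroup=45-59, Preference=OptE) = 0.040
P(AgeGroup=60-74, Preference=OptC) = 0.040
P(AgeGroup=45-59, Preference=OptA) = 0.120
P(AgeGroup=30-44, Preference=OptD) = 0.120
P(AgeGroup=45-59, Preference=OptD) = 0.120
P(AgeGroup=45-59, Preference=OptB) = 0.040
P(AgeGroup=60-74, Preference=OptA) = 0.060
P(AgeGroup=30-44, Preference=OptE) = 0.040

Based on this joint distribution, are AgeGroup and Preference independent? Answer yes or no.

Every cell satisfies P(AgeGroup,Preference) = P(AgeGroup)·P(Preference). For instance P(AgeGroup=45-59) = 0.400, P(Preference=OptC) = 0.200, and 0.400×0.200 = 0.080 matches the joint entry. So AgeGroup and Preference are independent.

yes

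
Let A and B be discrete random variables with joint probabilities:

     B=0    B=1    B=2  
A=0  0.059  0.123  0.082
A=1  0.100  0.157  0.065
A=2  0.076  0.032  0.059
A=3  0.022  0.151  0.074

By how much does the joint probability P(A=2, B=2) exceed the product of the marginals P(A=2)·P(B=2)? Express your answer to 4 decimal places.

0.0122

P(A=2) = 0.076 + 0.032 + 0.059 = 0.167.
P(B=2) = 0.082 + 0.065 + 0.059 + 0.074 = 0.280.
P(A=2, B=2) − P(A=2)P(B=2) = 0.059 − 0.167×0.280 = 0.0122.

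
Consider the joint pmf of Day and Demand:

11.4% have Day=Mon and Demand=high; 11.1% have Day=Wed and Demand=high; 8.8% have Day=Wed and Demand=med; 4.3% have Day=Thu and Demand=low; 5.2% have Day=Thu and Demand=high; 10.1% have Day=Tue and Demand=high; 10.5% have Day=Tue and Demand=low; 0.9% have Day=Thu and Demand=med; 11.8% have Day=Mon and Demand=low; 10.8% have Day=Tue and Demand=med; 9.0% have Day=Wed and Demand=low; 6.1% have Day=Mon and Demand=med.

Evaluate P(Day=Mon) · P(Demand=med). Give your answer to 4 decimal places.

P(Day=Mon) = 0.118 + 0.061 + 0.114 = 0.293.
P(Demand=med) = 0.061 + 0.108 + 0.088 + 0.009 = 0.266.
Product: 0.293 × 0.266 = 0.0779.

0.0779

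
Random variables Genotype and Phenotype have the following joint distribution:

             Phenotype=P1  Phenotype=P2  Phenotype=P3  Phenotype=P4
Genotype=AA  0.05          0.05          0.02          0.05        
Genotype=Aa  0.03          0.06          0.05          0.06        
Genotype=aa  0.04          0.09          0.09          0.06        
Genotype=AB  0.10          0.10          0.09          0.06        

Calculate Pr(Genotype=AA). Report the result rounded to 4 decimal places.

0.1700

P(Genotype=AA) = 0.05 + 0.05 + 0.02 + 0.05 = 0.17.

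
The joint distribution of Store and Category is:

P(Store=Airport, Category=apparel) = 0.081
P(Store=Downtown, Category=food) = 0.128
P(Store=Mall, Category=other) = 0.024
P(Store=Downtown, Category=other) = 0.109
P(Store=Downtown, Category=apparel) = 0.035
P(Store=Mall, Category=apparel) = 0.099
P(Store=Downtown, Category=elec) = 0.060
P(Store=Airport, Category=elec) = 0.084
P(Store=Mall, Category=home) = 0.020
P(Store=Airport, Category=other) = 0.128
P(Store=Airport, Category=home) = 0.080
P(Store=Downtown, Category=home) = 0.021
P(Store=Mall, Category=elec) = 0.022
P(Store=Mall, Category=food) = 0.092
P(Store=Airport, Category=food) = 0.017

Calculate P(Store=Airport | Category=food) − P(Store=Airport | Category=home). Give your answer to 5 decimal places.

P(Category=food) = 0.128 + 0.092 + 0.017 = 0.237; P(Store=Airport | Category=food) = 0.017/0.237 = 0.071730.
P(Category=home) = 0.021 + 0.020 + 0.080 = 0.121; P(Store=Airport | Category=home) = 0.080/0.121 = 0.661157.
Difference = -0.58943.

-0.58943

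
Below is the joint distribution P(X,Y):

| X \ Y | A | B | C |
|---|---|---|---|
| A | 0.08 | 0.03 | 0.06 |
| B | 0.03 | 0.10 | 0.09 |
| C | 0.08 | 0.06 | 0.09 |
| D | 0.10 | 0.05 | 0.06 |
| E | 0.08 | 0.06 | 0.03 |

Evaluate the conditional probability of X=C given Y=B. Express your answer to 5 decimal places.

0.20000

P(Y=B) = 0.03 + 0.10 + 0.06 + 0.05 + 0.06 = 0.30.
P(X=C | Y=B) = 0.06/0.30 = 0.20000.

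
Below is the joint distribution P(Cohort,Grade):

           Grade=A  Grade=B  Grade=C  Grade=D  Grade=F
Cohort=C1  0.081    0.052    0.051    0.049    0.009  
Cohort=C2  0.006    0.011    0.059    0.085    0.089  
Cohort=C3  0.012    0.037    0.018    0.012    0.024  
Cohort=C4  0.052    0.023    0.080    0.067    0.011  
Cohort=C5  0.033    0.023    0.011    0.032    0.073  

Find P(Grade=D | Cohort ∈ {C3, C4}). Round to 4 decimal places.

0.2351

P(Cohort=C3) = 0.012 + 0.037 + 0.018 + 0.012 + 0.024 = 0.103.
P(Cohort=C4) = 0.052 + 0.023 + 0.080 + 0.067 + 0.011 = 0.233.
P(Cohort ∈ {C3, C4}) = 0.103 + 0.233 = 0.336; P(Grade=D, Cohort ∈ {C3, C4}) = 0.012 + 0.067 = 0.079.
P(Grade=D | Cohort ∈ {C3, C4}) = 0.079/0.336 = 0.2351.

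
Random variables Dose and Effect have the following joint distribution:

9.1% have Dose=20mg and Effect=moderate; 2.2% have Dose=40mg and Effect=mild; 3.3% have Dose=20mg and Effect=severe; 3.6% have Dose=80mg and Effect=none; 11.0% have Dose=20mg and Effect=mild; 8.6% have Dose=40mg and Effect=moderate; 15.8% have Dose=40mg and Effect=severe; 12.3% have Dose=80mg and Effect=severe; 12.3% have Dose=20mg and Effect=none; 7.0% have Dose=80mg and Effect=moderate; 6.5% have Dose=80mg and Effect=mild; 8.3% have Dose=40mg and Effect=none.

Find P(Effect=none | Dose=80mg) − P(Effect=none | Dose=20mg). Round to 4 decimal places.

P(Dose=80mg) = 0.036 + 0.065 + 0.070 + 0.123 = 0.294; P(Effect=none | Dose=80mg) = 0.036/0.294 = 0.12245.
P(Dose=20mg) = 0.123 + 0.110 + 0.091 + 0.033 = 0.357; P(Effect=none | Dose=20mg) = 0.123/0.357 = 0.34454.
Difference = -0.2221.

-0.2221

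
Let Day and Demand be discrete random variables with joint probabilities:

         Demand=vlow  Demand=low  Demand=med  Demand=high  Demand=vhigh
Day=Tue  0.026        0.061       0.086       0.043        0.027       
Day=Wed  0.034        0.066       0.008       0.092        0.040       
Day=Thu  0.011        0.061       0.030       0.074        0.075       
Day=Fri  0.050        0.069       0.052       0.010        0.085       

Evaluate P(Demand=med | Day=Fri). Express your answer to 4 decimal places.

P(Day=Fri) = 0.050 + 0.069 + 0.052 + 0.010 + 0.085 = 0.266.
P(Demand=med | Day=Fri) = 0.052/0.266 = 0.1955.

0.1955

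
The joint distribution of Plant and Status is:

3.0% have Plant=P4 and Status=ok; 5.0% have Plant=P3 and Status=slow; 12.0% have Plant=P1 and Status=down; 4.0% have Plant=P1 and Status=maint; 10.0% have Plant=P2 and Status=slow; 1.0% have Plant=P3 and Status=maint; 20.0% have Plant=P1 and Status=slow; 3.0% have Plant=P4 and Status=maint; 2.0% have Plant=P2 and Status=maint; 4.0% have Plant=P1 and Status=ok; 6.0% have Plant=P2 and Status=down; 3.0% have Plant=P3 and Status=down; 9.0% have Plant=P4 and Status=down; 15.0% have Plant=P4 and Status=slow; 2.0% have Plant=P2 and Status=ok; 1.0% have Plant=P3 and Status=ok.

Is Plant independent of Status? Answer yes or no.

Every cell satisfies P(Plant,Status) = P(Plant)·P(Status). For instance P(Plant=P4) = 0.300, P(Status=down) = 0.300, and 0.300×0.300 = 0.090 matches the joint entry. So Plant and Status are independent.

yes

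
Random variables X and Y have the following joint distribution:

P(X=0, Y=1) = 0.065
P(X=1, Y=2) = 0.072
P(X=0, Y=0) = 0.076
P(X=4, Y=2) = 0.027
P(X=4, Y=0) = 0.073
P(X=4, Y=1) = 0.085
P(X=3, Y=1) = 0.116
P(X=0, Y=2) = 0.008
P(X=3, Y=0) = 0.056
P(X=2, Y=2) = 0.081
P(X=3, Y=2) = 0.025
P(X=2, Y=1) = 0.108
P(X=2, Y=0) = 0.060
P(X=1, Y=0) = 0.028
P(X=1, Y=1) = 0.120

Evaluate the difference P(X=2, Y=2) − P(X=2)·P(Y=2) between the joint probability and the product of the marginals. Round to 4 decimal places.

P(X=2) = 0.060 + 0.108 + 0.081 = 0.249.
P(Y=2) = 0.008 + 0.072 + 0.081 + 0.025 + 0.027 = 0.213.
P(X=2, Y=2) − P(X=2)P(Y=2) = 0.081 − 0.249×0.213 = 0.0280.

0.0280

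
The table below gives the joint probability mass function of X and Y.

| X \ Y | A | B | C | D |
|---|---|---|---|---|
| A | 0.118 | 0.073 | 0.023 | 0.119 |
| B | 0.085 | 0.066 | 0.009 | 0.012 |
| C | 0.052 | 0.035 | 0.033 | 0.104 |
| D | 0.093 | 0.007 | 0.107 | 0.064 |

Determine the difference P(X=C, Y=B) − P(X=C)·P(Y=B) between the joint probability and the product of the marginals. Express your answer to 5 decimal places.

P(X=C) = 0.052 + 0.035 + 0.033 + 0.104 = 0.224.
P(Y=B) = 0.073 + 0.066 + 0.035 + 0.007 = 0.181.
P(X=C, Y=B) − P(X=C)P(Y=B) = 0.035 − 0.224×0.181 = -0.00554.

-0.00554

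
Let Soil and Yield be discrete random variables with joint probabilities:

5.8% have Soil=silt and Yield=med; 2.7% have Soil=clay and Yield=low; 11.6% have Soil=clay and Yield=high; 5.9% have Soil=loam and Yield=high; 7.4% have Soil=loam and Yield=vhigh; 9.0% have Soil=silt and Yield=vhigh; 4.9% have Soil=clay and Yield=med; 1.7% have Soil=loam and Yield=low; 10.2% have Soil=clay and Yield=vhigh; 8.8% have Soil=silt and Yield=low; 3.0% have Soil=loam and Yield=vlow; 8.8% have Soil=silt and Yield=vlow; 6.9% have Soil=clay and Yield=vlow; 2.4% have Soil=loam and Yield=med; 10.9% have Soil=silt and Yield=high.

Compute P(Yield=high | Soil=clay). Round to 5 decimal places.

P(Soil=clay) = 0.069 + 0.027 + 0.049 + 0.116 + 0.102 = 0.363.
P(Yield=high | Soil=clay) = 0.116/0.363 = 0.31956.

0.31956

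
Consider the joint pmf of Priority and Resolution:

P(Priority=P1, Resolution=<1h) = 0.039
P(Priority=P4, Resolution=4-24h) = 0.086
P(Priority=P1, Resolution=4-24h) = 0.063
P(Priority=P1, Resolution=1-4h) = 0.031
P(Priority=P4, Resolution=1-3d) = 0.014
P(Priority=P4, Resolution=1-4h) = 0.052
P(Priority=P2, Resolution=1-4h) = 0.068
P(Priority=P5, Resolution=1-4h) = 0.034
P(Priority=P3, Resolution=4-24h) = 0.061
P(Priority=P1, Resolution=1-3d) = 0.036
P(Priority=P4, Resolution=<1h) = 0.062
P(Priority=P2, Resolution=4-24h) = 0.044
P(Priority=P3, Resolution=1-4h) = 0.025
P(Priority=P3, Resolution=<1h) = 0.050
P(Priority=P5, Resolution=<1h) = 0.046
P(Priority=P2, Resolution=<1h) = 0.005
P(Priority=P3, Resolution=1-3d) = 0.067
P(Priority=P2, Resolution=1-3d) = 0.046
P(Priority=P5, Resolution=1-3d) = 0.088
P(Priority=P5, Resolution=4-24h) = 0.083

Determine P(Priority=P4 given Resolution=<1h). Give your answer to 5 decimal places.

P(Resolution=<1h) = 0.039 + 0.005 + 0.050 + 0.062 + 0.046 = 0.202.
P(Priority=P4 | Resolution=<1h) = 0.062/0.202 = 0.30693.

0.30693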